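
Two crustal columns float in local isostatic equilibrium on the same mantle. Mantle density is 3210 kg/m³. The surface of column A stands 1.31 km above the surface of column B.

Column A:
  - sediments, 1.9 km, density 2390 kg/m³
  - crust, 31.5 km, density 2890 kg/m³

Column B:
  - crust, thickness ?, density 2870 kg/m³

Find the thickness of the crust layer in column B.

Take the compensation level at the base of the deeper column (depth z_c below the surface of column A) and equate Σ ρ_i t_i down to z_c; mantle fills any gap and the z_c terms cancel.
Column A: 1.9×2390 + 31.5×2890 + (z_c − 33.4)×3210
Column B: 1.31×0 + x×2870 + (z_c − 1.31 − 0 − x)×3210
The z_c×3210 term appears on both sides and cancels. Collect the known terms of each column as K = Σ(ρt)_known − 3210 × (depth of known layers): K_A = 95576 − 3210×33.4 = −11638; K_B = 0 − 3210×(1.31 + 0) = −4205.1.
Balance: K_A = K_B − x×(3210 − 2870), so x = (K_B − K_A)/(3210 − 2870) = 7432.9/340 = 21.9 km.

21.9 km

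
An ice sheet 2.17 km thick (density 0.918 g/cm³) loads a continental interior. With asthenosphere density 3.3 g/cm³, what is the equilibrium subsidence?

For local isostatic compensation: the ice load ρ_ice t is balanced by mantle displaced below, ρ_m s.
s = t ρ_ice / ρ_m = 2.17 km × 0.918/3.3 = 0.604 km.

0.604 km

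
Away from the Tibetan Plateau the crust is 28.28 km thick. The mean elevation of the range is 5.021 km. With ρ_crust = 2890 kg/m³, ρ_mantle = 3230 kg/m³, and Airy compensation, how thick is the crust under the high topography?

Root depth r = h ρ_c / (ρ_m − ρ_c) = 5.021 km × 2890 / 340 = 42.68 km.
Total thickness = T + h + r = 28.28 km + 5.021 km + 42.68 km = 76 km.

76 km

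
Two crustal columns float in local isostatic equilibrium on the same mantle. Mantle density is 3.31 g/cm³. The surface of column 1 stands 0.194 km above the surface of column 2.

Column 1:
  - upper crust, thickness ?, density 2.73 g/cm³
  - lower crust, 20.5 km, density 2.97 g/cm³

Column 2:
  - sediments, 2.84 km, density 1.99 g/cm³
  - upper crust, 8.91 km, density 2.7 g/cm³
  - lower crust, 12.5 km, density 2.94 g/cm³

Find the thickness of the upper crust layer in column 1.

12.9 km

Take the compensation level at the base of the deeper column (depth z_c below the surface of column 1) and equate Σ ρ_i t_i down to z_c; mantle fills any gap and the z_c terms cancel.
Column 1: x×2.73 + 20.5×2.97 + (z_c − 20.5 − x)×3.31
Column 2: 0.194×0 + 2.84×1.99 + 8.91×2.7 + 12.5×2.94 + (z_c − 0.194 − 24.25)×3.31
The z_c×3.31 term appears on both sides and cancels. Collect the known terms of each column as K = Σ(ρt)_known − 3.31 × (depth of known layers): K_1 = 60.885 − 3.31×20.5 = −6.97; K_2 = 66.4586 − 3.31×(0.194 + 24.25) = −14.45104.
Balance: K_1 − x×(3.31 − 2.73) = K_2, so x = (K_1 − K_2)/(3.31 − 2.73) = 7.48104/0.58 = 12.9 km.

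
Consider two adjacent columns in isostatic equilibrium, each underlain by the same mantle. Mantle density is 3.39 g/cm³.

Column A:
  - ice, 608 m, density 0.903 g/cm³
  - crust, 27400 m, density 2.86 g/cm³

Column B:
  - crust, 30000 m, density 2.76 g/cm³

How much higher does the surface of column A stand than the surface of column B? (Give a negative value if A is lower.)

For any compensation level in the mantle, the mantle terms cancel and isostasy reduces to e = (Σt_A − Σt_B) − (Σ(ρt)_A − Σ(ρt)_B) / ρ_m.
Σt_A = 28008 m; Σt_B = 30000 m; Σ(ρt)_A = 78913.024; Σ(ρt)_B = 82800 (in m·g/cm³).
e = (28008 − 30000) − (78913.024 − 82800) / 3.39 = −845 m.

−845 m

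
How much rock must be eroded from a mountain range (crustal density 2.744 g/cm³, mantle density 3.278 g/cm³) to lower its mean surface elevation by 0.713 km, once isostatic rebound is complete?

4.38 km

Net drop Δ = e − u = e − e ρ_c/ρ_m = e (ρ_m − ρ_c)/ρ_m.
e = Δ ρ_m/(ρ_m − ρ_c) = 0.713 km × 3.278/0.534 = 4.38 km.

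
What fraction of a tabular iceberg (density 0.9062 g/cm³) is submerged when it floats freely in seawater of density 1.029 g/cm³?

Submerged fraction = ρ_obj/ρ_fluid = 0.9062/1.029 = 0.881.

0.881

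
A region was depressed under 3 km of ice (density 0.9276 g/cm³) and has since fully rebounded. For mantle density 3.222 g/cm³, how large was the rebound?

0.864 km

Removing the load lets mantle flow back in; uplift u satisfies ρ_ice t = ρ_m u.
u = t ρ_ice/ρ_m = 3 km × 0.9276/3.222 = 0.864 km.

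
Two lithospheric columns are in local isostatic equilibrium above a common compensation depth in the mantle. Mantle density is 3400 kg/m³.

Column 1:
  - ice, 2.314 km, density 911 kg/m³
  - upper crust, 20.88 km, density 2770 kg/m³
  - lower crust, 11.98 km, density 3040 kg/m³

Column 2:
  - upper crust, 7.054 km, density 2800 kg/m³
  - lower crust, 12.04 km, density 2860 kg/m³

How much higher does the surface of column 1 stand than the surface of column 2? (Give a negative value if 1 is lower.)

For any compensation level in the mantle, the mantle terms cancel and isostasy reduces to e = (Σt_1 − Σt_2) − (Σ(ρt)_1 − Σ(ρt)_2) / ρ_m.
Σt_1 = 35.174 km; Σt_2 = 19.094 km; Σ(ρt)_1 = 96364.854; Σ(ρt)_2 = 54185.6 (in km·kg/m³).
e = (35.174 − 19.094) − (96364.854 − 54185.6) / 3400 = 3.67 km.

3.67 km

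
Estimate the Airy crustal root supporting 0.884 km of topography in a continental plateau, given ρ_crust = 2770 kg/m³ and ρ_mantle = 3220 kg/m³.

5.44 km

Equating mass per unit area of the two columns: the weight of the topography is balanced by the buoyancy of the root, ρ_c h = (ρ_m − ρ_c) r.
r = h · ρ_c / (ρ_m − ρ_c) = 0.884 km × 2770 / (3220 − 2770) = 5.44 km.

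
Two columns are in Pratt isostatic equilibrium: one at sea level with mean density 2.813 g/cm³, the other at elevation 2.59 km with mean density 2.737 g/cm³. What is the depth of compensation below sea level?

ρ_ref D = ρ (D + h) → D (ρ_ref − ρ) = ρ h.
D = ρ h/(ρ_ref − ρ) = 2.737 × 2.59 km/(2.813 − 2.737) = 93.3 km.

93.3 km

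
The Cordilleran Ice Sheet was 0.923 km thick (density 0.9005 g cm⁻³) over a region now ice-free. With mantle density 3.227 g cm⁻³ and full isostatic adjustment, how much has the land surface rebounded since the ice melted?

Removing the load lets mantle flow back in; uplift u satisfies ρ_ice t = ρ_m u.
u = t ρ_ice/ρ_m = 0.923 km × 0.9005/3.227 = 0.258 km.

0.258 km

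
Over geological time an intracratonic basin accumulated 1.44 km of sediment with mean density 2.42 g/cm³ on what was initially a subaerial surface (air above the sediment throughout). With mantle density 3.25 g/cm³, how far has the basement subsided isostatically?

Subaerial load: s = t ρ_sed / ρ_m = 1.44 km × 2.42/3.25 = 1.07 km.

1.07 km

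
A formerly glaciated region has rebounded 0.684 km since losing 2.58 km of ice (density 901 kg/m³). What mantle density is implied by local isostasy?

ρ_m = ρ_ice t / u = 901 × 2.58 km/0.684 km = 3400 kg/m³.

3400 kg/m³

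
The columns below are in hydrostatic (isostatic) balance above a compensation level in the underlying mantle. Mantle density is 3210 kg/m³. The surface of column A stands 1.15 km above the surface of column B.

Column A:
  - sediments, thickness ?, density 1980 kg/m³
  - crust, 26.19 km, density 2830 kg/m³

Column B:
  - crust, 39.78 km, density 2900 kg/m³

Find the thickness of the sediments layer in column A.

Take the compensation level at the base of the deeper column (depth z_c below the surface of column A) and equate Σ ρ_i t_i down to z_c; mantle fills any gap and the z_c terms cancel.
Column A: x×1980 + 26.19×2830 + (z_c − 26.19 − x)×3210
Column B: 1.15×0 + 39.78×2900 + (z_c − 1.15 − 39.78)×3210
The z_c×3210 term appears on both sides and cancels. Collect the known terms of each column as K = Σ(ρt)_known − 3210 × (depth of known layers): K_A = 74117.7 − 3210×26.19 = −9952.2; K_B = 115362 − 3210×(1.15 + 39.78) = −16023.3.
Balance: K_A − x×(3210 − 1980) = K_B, so x = (K_A − K_B)/(3210 − 1980) = 6071.1/1230 = 4.94 km.

4.94 km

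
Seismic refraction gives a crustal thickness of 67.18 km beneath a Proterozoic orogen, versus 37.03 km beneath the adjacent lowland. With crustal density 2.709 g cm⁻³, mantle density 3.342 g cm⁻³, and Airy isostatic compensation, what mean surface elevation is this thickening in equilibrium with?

Excess crust Δ = 67.18 km − 37.03 km = 30.15 km, split between elevation h and root r with h + r = Δ.
Airy balance ρ_c h = (ρ_m − ρ_c) r gives r = h ρ_c/(ρ_m − ρ_c), so h (1 + ρ_c/(ρ_m − ρ_c)) = Δ, i.e. h = Δ (ρ_m − ρ_c)/ρ_m.
h = 30.15 km × 0.633/3.342 = 5.71 km.

5.71 km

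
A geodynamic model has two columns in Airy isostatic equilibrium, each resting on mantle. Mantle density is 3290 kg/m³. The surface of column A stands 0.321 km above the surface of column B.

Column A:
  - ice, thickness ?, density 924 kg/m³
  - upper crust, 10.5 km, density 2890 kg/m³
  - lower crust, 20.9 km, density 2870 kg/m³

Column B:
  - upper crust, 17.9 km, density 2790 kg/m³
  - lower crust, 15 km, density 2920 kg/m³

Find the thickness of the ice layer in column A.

Take the compensation level at the base of the deeper column (depth z_c below the surface of column A) and equate Σ ρ_i t_i down to z_c; mantle fills any gap and the z_c terms cancel.
Column A: x×924 + 10.5×2890 + 20.9×2870 + (z_c − 31.4 − x)×3290
Column B: 0.321×0 + 17.9×2790 + 15×2920 + (z_c − 0.321 − 32.9)×3290
The z_c×3290 term appears on both sides and cancels. Collect the known terms of each column as K = Σ(ρt)_known − 3290 × (depth of known layers): K_A = 90328 − 3290×31.4 = −12978; K_B = 93741 − 3290×(0.321 + 32.9) = −15556.09.
Balance: K_A − x×(3290 − 924) = K_B, so x = (K_A − K_B)/(3290 − 924) = 2578.09/2366 = 1.09 km.

1.09 km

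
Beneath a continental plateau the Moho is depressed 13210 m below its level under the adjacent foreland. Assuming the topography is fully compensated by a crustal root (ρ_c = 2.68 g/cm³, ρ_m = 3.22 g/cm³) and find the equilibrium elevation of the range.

Isostatic balance requires: ρ_c h = (ρ_m − ρ_c) r.
h = r (ρ_m − ρ_c) / ρ_c = 13210 m × (3.22 − 2.68) / 2.68 = 2660 m.

2660 m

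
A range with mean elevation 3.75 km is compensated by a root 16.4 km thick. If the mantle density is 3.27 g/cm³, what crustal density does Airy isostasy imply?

ρ_c h = (ρ_m − ρ_c) r → ρ_c (h + r) = ρ_m r → ρ_c = ρ_m r / (h + r).
ρ_c = 3.27 × 16.4 km / (3.75 km + 16.4 km) = 2.66 g/cm³.

2.66 g/cm³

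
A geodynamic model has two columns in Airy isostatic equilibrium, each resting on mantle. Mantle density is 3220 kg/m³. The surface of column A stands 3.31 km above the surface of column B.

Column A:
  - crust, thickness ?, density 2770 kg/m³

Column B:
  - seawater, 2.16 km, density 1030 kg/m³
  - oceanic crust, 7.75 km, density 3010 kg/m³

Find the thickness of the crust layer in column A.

Take the compensation level at the base of the deeper column (depth z_c below the surface of column A) and equate Σ ρ_i t_i down to z_c; mantle fills any gap and the z_c terms cancel.
Column A: x×2770 + (z_c − 0 − x)×3220
Column B: 3.31×0 + 2.16×1030 + 7.75×3010 + (z_c − 3.31 − 9.91)×3220
The z_c×3220 term appears on both sides and cancels. Collect the known terms of each column as K = Σ(ρt)_known − 3220 × (depth of known layers): K_A = 0 − 3220×0 = 0; K_B = 25552.3 − 3220×(3.31 + 9.91) = −17016.1.
Balance: K_A − x×(3220 − 2770) = K_B, so x = (K_A − K_B)/(3220 − 2770) = 17016.1/450 = 37.8 km.

37.8 km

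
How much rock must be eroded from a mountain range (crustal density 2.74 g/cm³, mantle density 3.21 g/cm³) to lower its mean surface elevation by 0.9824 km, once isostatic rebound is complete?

6.71 km

Net drop Δ = e − u = e − e ρ_c/ρ_m = e (ρ_m − ρ_c)/ρ_m.
e = Δ ρ_m/(ρ_m − ρ_c) = 0.9824 km × 3.21/0.47 = 6.71 km.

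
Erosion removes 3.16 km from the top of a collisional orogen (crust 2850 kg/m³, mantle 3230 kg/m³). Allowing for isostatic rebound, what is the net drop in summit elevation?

Rebound u = e ρ_c/ρ_m = 3.16 km × 2850/3230 = 2.788 km.
Net surface drop = e − u = 3.16 km − 2.788 km = e (ρ_m − ρ_c)/ρ_m = 0.372 km.

0.372 km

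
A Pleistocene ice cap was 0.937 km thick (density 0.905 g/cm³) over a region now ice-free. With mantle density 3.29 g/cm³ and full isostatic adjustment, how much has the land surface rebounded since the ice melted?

Removing the load lets mantle flow back in; uplift u satisfies ρ_ice t = ρ_m u.
u = t ρ_ice/ρ_m = 0.937 km × 0.905/3.29 = 0.258 km.

0.258 km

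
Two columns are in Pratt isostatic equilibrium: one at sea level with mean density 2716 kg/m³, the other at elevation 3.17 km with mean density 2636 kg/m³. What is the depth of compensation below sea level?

104 km

ρ_ref D = ρ (D + h) → D (ρ_ref − ρ) = ρ h.
D = ρ h/(ρ_ref − ρ) = 2636 × 3.17 km/(2716 − 2636) = 104 km.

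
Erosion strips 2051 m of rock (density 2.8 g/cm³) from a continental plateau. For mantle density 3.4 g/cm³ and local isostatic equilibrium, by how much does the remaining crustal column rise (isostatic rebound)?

1690 m

Unloading: uplift u = e ρ_c/ρ_m = 2051 m × 2.8/3.4 = 1690 m.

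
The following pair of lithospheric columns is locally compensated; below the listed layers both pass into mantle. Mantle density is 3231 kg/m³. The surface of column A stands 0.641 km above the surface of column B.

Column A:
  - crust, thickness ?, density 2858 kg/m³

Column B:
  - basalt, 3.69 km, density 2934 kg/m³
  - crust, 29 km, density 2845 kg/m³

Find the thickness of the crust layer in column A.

38.5 km

Take the compensation level at the base of the deeper column (depth z_c below the surface of column A) and equate Σ ρ_i t_i down to z_c; mantle fills any gap and the z_c terms cancel.
Column A: x×2858 + (z_c − 0 − x)×3231
Column B: 0.641×0 + 3.69×2934 + 29×2845 + (z_c − 0.641 − 32.69)×3231
The z_c×3231 term appears on both sides and cancels. Collect the known terms of each column as K = Σ(ρt)_known − 3231 × (depth of known layers): K_A = 0 − 3231×0 = 0; K_B = 93331.46 − 3231×(0.641 + 32.69) = −14361.001.
Balance: K_A − x×(3231 − 2858) = K_B, so x = (K_A − K_B)/(3231 − 2858) = 14361/373 = 38.5 km.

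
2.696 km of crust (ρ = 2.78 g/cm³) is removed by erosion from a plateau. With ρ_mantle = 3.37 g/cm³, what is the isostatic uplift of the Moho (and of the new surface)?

2.22 km

Unloading: uplift u = e ρ_c/ρ_m = 2.696 km × 2.78/3.37 = 2.22 km.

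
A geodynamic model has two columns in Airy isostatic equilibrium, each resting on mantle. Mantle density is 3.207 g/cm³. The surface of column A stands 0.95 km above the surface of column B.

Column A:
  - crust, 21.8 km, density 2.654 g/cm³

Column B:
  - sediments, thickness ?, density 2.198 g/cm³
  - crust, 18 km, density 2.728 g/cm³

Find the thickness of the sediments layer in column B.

Take the compensation level at the base of the deeper column (depth z_c below the surface of column A) and equate Σ ρ_i t_i down to z_c; mantle fills any gap and the z_c terms cancel.
Column A: 21.8×2.654 + (z_c − 21.8)×3.207
Column B: 0.95×0 + x×2.198 + 18×2.728 + (z_c − 0.95 − 18 − x)×3.207
The z_c×3.207 term appears on both sides and cancels. Collect the known terms of each column as K = Σ(ρt)_known − 3.207 × (depth of known layers): K_A = 57.8572 − 3.207×21.8 = −12.0554; K_B = 49.104 − 3.207×(0.95 + 18) = −11.66865.
Balance: K_A = K_B − x×(3.207 − 2.198), so x = (K_B − K_A)/(3.207 − 2.198) = 0.38675/1.009 = 0.383 km.

0.383 km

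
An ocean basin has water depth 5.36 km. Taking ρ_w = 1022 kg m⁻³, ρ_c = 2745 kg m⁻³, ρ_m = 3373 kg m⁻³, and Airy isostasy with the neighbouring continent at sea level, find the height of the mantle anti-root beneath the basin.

14.7 km

Equating mass per unit area of the two columns: replacing crust with seawater at the top is compensated by replacing crust with mantle at the base: d (ρ_c − ρ_w) = a (ρ_m − ρ_c).
a = d (ρ_c − ρ_w)/(ρ_m − ρ_c) = 5.36 km × 1723/628 = 14.7 km.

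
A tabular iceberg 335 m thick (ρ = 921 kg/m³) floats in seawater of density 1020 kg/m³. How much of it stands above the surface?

32.5 m

Floating equilibrium: submerged depth d = t ρ_obj/ρ_fluid = 335 m × 921/1020 = 302.5 m.
Freeboard = t − d = 335 m − 302.5 m = 32.5 m.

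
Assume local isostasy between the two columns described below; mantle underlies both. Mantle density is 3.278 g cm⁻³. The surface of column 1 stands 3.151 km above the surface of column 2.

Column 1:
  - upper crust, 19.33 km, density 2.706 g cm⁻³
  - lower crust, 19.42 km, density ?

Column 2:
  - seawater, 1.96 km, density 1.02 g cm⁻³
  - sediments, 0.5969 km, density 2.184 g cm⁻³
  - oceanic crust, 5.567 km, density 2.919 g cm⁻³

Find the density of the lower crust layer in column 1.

Take the compensation level at the base of the deeper column (depth z_c below the surface of column 1) and equate Σ ρ_i t_i down to z_c; mantle fills any gap and the z_c terms cancel.
Column 1: 19.33×2.706 + 19.42×ρ + (z_c − 38.75)×3.278
Column 2: 3.151×0 + 1.96×1.02 + 0.5969×2.184 + 5.567×2.919 + (z_c − 3.151 − 8.1239)×3.278
The z_c×3.278 term appears on both sides and cancels. Collect the known terms of each column as K = Σ(ρt)_known − 3.278 × (depth of known layers): K_1 = 52.30698 − 3.278×38.75 = −74.71552; K_2 = 19.5529026 − 3.278×(3.151 + 8.1239) = −17.4062196.
Balance: K_1 + 19.42×ρ = K_2, so ρ = (K_2 − K_1)/19.42 = 57.3093/19.42 = 2.95 g cm⁻³.

2.95 g cm⁻³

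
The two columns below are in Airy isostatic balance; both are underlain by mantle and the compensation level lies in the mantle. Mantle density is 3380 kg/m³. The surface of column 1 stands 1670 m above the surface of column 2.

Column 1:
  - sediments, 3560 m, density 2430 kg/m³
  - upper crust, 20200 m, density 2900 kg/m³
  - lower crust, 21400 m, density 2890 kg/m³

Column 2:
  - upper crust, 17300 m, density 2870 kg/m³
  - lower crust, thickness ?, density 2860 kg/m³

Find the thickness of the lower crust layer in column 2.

Take the compensation level at the base of the deeper column (depth z_c below the surface of column 1) and equate Σ ρ_i t_i down to z_c; mantle fills any gap and the z_c terms cancel.
Column 1: 3560×2430 + 20200×2900 + 21400×2890 + (z_c − 45160)×3380
Column 2: 1670×0 + 17300×2870 + x×2860 + (z_c − 1670 − 17300 − x)×3380
The z_c×3380 term appears on both sides and cancels. Collect the known terms of each column as K = Σ(ρt)_known − 3380 × (depth of known layers): K_1 = 129076800 − 3380×45160 = −23564000; K_2 = 49651000 − 3380×(1670 + 17300) = −14467600.
Balance: K_1 = K_2 − x×(3380 − 2860), so x = (K_2 − K_1)/(3380 − 2860) = 9096400/520 = 17500 m.

17500 m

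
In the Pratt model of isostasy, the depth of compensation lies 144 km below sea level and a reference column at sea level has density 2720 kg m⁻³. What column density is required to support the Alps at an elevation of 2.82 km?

Pratt balance: ρ_ref D = ρ (D + h).
ρ = ρ_ref D/(D + h) = 2720 × 144 km/(144 km + 2.82 km) = 2670 kg m⁻³.

2670 kg m⁻³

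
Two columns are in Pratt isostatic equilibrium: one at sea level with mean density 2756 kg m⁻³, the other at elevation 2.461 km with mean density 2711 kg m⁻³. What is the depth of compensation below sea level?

148 km

ρ_ref D = ρ (D + h) → D (ρ_ref − ρ) = ρ h.
D = ρ h/(ρ_ref − ρ) = 2711 × 2.461 km/(2756 − 2711) = 148 km.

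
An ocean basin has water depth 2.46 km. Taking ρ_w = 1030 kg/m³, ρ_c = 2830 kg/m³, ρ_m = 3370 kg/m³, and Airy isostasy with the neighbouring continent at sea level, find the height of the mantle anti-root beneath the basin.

8.2 km

Balancing pressure at the compensation depth: replacing crust with seawater at the top is compensated by replacing crust with mantle at the base: d (ρ_c − ρ_w) = a (ρ_m − ρ_c).
a = d (ρ_c − ρ_w)/(ρ_m − ρ_c) = 2.46 km × 1800/540 = 8.2 km.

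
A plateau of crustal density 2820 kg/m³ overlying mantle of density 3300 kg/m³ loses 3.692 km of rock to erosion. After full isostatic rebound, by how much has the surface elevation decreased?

Rebound u = e ρ_c/ρ_m = 3.692 km × 2820/3300 = 3.155 km.
Net surface drop = e − u = 3.692 km − 3.155 km = e (ρ_m − ρ_c)/ρ_m = 0.537 km.

0.537 km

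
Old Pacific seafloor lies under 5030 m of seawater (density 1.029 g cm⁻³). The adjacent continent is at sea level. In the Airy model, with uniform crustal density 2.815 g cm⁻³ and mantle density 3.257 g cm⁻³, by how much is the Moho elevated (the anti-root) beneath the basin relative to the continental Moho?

20300 m

Balancing pressure at the compensation depth: replacing crust with seawater at the top is compensated by replacing crust with mantle at the base: d (ρ_c − ρ_w) = a (ρ_m − ρ_c).
a = d (ρ_c − ρ_w)/(ρ_m − ρ_c) = 5030 m × 1.786/0.442 = 20300 m.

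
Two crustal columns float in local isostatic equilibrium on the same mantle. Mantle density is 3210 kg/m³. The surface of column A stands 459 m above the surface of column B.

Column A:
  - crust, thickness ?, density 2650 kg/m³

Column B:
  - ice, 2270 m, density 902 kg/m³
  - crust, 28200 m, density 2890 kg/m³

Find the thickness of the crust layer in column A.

Take the compensation level at the base of the deeper column (depth z_c below the surface of column A) and equate Σ ρ_i t_i down to z_c; mantle fills any gap and the z_c terms cancel.
Column A: x×2650 + (z_c − 0 − x)×3210
Column B: 459×0 + 2270×902 + 28200×2890 + (z_c − 459 − 30470)×3210
The z_c×3210 term appears on both sides and cancels. Collect the known terms of each column as K = Σ(ρt)_known − 3210 × (depth of known layers): K_A = 0 − 3210×0 = 0; K_B = 83545540 − 3210×(459 + 30470) = −15736550.
Balance: K_A − x×(3210 − 2650) = K_B, so x = (K_A − K_B)/(3210 − 2650) = 15736600/560 = 28100 m.

28100 m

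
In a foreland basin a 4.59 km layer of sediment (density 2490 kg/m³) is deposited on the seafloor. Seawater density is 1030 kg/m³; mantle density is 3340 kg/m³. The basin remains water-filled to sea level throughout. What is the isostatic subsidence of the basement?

Submarine loading: the sediment displaces seawater, and the subsidence is in turn flooded, so s (ρ_m − ρ_w) = t (ρ_sed − ρ_w).
s = 4.59 km × (2490 − 1030) / (3340 − 1030) = 2.9 km.

2.9 km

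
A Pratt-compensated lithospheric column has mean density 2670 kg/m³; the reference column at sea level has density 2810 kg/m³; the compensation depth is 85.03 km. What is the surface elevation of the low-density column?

4.46 km

ρ_ref D = ρ (D + h) → h = D (ρ_ref − ρ)/ρ.
h = 85.03 km × (2810 − 2670)/2670 = 4.46 km.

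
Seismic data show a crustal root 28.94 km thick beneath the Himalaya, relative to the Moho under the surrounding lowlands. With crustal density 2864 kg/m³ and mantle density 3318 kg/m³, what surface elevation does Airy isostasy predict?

For local isostatic compensation: ρ_c h = (ρ_m − ρ_c) r.
h = r (ρ_m − ρ_c) / ρ_c = 28.94 km × (3318 − 2864) / 2864 = 4.59 km.

4.59 km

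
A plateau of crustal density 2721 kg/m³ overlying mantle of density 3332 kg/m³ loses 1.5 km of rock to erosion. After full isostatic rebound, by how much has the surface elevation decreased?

0.275 km

Rebound u = e ρ_c/ρ_m = 1.5 km × 2721/3332 = 1.225 km.
Net surface drop = e − u = 1.5 km − 1.225 km = e (ρ_m − ρ_c)/ρ_m = 0.275 km.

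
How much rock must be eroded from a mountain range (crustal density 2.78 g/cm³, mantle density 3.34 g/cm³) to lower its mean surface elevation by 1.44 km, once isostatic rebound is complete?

8.59 km

Net drop Δ = e − u = e − e ρ_c/ρ_m = e (ρ_m − ρ_c)/ρ_m.
e = Δ ρ_m/(ρ_m − ρ_c) = 1.44 km × 3.34/0.56 = 8.59 km.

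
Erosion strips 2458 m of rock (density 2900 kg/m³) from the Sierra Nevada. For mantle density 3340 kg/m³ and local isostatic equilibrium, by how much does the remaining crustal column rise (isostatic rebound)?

Unloading: uplift u = e ρ_c/ρ_m = 2458 m × 2900/3340 = 2130 m.

2130 m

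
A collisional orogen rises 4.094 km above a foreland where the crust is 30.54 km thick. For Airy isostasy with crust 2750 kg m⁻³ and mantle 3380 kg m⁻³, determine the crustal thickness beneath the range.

52.5 km

Root depth r = h ρ_c / (ρ_m − ρ_c) = 4.094 km × 2750 / 630 = 17.87 km.
Total thickness = T + h + r = 30.54 km + 4.094 km + 17.87 km = 52.5 km.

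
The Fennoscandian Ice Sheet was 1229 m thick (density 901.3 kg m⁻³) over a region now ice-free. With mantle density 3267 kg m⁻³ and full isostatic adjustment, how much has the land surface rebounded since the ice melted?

339 m

Removing the load lets mantle flow back in; uplift u satisfies ρ_ice t = ρ_m u.
u = t ρ_ice/ρ_m = 1229 m × 901.3/3267 = 339 m.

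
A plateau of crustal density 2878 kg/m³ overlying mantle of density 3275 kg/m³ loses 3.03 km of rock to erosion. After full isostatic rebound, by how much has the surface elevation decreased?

Rebound u = e ρ_c/ρ_m = 3.03 km × 2878/3275 = 2.663 km.
Net surface drop = e − u = 3.03 km − 2.663 km = e (ρ_m − ρ_c)/ρ_m = 0.367 km.

0.367 km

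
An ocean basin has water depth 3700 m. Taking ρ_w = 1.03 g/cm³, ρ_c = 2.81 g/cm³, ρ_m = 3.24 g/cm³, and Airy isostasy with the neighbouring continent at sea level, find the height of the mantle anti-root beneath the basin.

15300 m

Equating mass per unit area of the two columns: replacing crust with seawater at the top is compensated by replacing crust with mantle at the base: d (ρ_c − ρ_w) = a (ρ_m − ρ_c).
a = d (ρ_c − ρ_w)/(ρ_m − ρ_c) = 3700 m × 1.78/0.43 = 15300 m.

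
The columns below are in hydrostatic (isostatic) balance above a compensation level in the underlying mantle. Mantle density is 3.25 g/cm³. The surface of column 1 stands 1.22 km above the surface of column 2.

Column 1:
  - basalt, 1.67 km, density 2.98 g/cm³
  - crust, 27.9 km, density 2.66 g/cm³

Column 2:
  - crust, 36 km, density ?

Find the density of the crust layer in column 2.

Take the compensation level at the base of the deeper column (depth z_c below the surface of column 1) and equate Σ ρ_i t_i down to z_c; mantle fills any gap and the z_c terms cancel.
Column 1: 1.67×2.98 + 27.9×2.66 + (z_c − 29.57)×3.25
Column 2: 1.22×0 + 36×ρ + (z_c − 1.22 − 36)×3.25
The z_c×3.25 term appears on both sides and cancels. Collect the known terms of each column as K = Σ(ρt)_known − 3.25 × (depth of known layers): K_1 = 79.1906 − 3.25×29.57 = −16.9119; K_2 = 0 − 3.25×(1.22 + 36) = −120.965.
Balance: K_1 = K_2 + 36×ρ, so ρ = (K_1 − K_2)/36 = 104.053/36 = 2.89 g/cm³.

2.89 g/cm³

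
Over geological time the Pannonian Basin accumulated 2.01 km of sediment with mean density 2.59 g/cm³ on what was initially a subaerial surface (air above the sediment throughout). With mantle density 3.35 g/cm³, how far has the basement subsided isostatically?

1.55 km

Subaerial load: s = t ρ_sed / ρ_m = 2.01 km × 2.59/3.35 = 1.55 km.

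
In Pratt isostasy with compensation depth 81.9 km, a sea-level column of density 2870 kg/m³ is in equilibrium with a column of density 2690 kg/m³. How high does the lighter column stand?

5.48 km

ρ_ref D = ρ (D + h) → h = D (ρ_ref − ρ)/ρ.
h = 81.9 km × (2870 − 2690)/2690 = 5.48 km.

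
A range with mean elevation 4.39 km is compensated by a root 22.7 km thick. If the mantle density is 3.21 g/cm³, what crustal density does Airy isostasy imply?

ρ_c h = (ρ_m − ρ_c) r → ρ_c (h + r) = ρ_m r → ρ_c = ρ_m r / (h + r).
ρ_c = 3.21 × 22.7 km / (4.39 km + 22.7 km) = 2.69 g/cm³.

2.69 g/cm³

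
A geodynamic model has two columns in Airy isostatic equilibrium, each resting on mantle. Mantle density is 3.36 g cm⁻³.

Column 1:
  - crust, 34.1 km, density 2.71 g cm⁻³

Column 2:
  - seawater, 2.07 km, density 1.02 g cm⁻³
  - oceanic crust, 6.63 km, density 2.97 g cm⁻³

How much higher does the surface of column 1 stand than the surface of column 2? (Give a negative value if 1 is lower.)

4.39 km

For any compensation level in the mantle, the mantle terms cancel and isostasy reduces to e = (Σt_1 − Σt_2) − (Σ(ρt)_1 − Σ(ρt)_2) / ρ_m.
Σt_1 = 34.1 km; Σt_2 = 8.7 km; Σ(ρt)_1 = 92.411; Σ(ρt)_2 = 21.8025 (in km·g cm⁻³).
e = (34.1 − 8.7) − (92.411 − 21.8025) / 3.36 = 4.39 km.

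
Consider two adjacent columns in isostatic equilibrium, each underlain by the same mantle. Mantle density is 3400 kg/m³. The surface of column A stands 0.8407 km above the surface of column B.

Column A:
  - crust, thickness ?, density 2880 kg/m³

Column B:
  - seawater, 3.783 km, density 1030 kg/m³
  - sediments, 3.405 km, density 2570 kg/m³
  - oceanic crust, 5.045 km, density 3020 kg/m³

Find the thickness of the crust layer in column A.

31.9 km

Take the compensation level at the base of the deeper column (depth z_c below the surface of column A) and equate Σ ρ_i t_i down to z_c; mantle fills any gap and the z_c terms cancel.
Column A: x×2880 + (z_c − 0 − x)×3400
Column B: 0.8407×0 + 3.783×1030 + 3.405×2570 + 5.045×3020 + (z_c − 0.8407 − 12.233)×3400
The z_c×3400 term appears on both sides and cancels. Collect the known terms of each column as K = Σ(ρt)_known − 3400 × (depth of known layers): K_A = 0 − 3400×0 = 0; K_B = 27883.24 − 3400×(0.8407 + 12.233) = −16567.34.
Balance: K_A − x×(3400 − 2880) = K_B, so x = (K_A − K_B)/(3400 − 2880) = 16567.3/520 = 31.9 km.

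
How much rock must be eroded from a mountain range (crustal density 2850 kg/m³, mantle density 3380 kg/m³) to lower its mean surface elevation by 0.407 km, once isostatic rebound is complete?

Net drop Δ = e − u = e − e ρ_c/ρ_m = e (ρ_m − ρ_c)/ρ_m.
e = Δ ρ_m/(ρ_m − ρ_c) = 0.407 km × 3380/530 = 2.6 km.

2.6 km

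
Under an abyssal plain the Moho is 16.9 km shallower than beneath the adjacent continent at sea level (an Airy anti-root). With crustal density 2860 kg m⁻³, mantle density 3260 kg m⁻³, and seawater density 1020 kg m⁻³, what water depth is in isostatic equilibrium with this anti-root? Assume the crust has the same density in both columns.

3.67 km

Replacing a thickness d of crust by seawater at the top must be balanced by replacing crust with mantle at the base: d (ρ_c − ρ_w) = a (ρ_m − ρ_c).
d = a (ρ_m − ρ_c)/(ρ_c − ρ_w) = 16.9 km × 400/1840 = 3.67 km.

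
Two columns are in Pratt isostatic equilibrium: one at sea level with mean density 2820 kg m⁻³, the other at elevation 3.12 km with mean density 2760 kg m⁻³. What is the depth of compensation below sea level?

ρ_ref D = ρ (D + h) → D (ρ_ref − ρ) = ρ h.
D = ρ h/(ρ_ref − ρ) = 2760 × 3.12 km/(2820 − 2760) = 144 km.

144 km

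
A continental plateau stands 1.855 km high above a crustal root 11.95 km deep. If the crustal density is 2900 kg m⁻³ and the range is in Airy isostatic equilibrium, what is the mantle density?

Airy balance: ρ_c h = (ρ_m − ρ_c) r → ρ_m = ρ_c (1 + h/r).
ρ_m = 2900 × (1 + 1.855 km/11.95 km) = 3350 kg m⁻³.

3350 kg m⁻³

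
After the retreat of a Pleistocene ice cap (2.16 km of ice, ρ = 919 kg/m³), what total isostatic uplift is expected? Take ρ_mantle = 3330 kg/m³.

0.596 km

Removing the load lets mantle flow back in; uplift u satisfies ρ_ice t = ρ_m u.
u = t ρ_ice/ρ_m = 2.16 km × 919/3330 = 0.596 km.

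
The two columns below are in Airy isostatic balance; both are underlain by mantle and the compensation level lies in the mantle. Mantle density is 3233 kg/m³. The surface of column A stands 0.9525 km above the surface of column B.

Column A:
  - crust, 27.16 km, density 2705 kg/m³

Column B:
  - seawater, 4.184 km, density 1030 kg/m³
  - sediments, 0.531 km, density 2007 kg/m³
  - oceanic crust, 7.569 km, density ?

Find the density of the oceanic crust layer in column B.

Take the compensation level at the base of the deeper column (depth z_c below the surface of column A) and equate Σ ρ_i t_i down to z_c; mantle fills any gap and the z_c terms cancel.
Column A: 27.16×2705 + (z_c − 27.16)×3233
Column B: 0.9525×0 + 4.184×1030 + 0.531×2007 + 7.569×ρ + (z_c − 0.9525 − 12.284)×3233
The z_c×3233 term appears on both sides and cancels. Collect the known terms of each column as K = Σ(ρt)_known − 3233 × (depth of known layers): K_A = 73467.8 − 3233×27.16 = −14340.48; K_B = 5375.237 − 3233×(0.9525 + 12.284) = −37418.3675.
Balance: K_A = K_B + 7.569×ρ, so ρ = (K_A − K_B)/7.569 = 23077.9/7.569 = 3050 kg/m³.

3050 kg/m³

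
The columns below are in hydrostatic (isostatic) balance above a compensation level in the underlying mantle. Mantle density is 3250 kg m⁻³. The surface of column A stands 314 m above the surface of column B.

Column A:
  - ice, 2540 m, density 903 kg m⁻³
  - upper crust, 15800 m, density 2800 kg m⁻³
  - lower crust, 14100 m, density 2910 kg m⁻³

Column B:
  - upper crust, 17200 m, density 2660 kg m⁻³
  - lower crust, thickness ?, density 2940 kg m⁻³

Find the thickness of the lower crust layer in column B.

21600 m

Take the compensation level at the base of the deeper column (depth z_c below the surface of column A) and equate Σ ρ_i t_i down to z_c; mantle fills any gap and the z_c terms cancel.
Column A: 2540×903 + 15800×2800 + 14100×2910 + (z_c − 32440)×3250
Column B: 314×0 + 17200×2660 + x×2940 + (z_c − 314 − 17200 − x)×3250
The z_c×3250 term appears on both sides and cancels. Collect the known terms of each column as K = Σ(ρt)_known − 3250 × (depth of known layers): K_A = 87564620 − 3250×32440 = −17865380; K_B = 45752000 − 3250×(314 + 17200) = −11168500.
Balance: K_A = K_B − x×(3250 − 2940), so x = (K_B − K_A)/(3250 − 2940) = 6696880/310 = 21600 m.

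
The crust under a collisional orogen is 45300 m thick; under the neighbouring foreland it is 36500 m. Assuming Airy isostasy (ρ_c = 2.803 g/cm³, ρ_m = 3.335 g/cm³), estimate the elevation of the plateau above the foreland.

Excess crust Δ = 45300 m − 36500 m = 8800 m, split between elevation h and root r with h + r = Δ.
Airy balance ρ_c h = (ρ_m − ρ_c) r gives r = h ρ_c/(ρ_m − ρ_c), so h (1 + ρ_c/(ρ_m − ρ_c)) = Δ, i.e. h = Δ (ρ_m − ρ_c)/ρ_m.
h = 8800 m × 0.532/3.335 = 1400 m.

1400 m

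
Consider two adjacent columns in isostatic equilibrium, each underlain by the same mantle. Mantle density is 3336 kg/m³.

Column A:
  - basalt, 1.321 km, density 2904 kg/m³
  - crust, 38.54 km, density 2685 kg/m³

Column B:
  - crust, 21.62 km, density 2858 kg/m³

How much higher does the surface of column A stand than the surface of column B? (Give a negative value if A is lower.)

4.59 km

For any compensation level in the mantle, the mantle terms cancel and isostasy reduces to e = (Σt_A − Σt_B) − (Σ(ρt)_A − Σ(ρt)_B) / ρ_m.
Σt_A = 39.861 km; Σt_B = 21.62 km; Σ(ρt)_A = 107316.084; Σ(ρt)_B = 61789.96 (in km·kg/m³).
e = (39.861 − 21.62) − (107316.084 − 61789.96) / 3336 = 4.59 km.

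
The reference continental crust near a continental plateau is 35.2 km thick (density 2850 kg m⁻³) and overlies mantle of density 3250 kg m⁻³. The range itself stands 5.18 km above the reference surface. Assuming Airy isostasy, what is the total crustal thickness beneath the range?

Root depth r = h ρ_c / (ρ_m − ρ_c) = 5.18 km × 2850 / 400 = 36.91 km.
Total thickness = T + h + r = 35.2 km + 5.18 km + 36.91 km = 77.3 km.

77.3 km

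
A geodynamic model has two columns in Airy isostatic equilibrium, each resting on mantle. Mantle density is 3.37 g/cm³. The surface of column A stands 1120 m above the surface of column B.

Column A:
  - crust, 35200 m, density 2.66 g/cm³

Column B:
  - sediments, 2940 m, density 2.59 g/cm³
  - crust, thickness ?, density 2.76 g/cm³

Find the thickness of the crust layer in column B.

Take the compensation level at the base of the deeper column (depth z_c below the surface of column A) and equate Σ ρ_i t_i down to z_c; mantle fills any gap and the z_c terms cancel.
Column A: 35200×2.66 + (z_c − 35200)×3.37
Column B: 1120×0 + 2940×2.59 + x×2.76 + (z_c − 1120 − 2940 − x)×3.37
The z_c×3.37 term appears on both sides and cancels. Collect the known terms of each column as K = Σ(ρt)_known − 3.37 × (depth of known layers): K_A = 93632 − 3.37×35200 = −24992; K_B = 7614.6 − 3.37×(1120 + 2940) = −6067.6.
Balance: K_A = K_B − x×(3.37 − 2.76), so x = (K_B − K_A)/(3.37 − 2.76) = 18924.4/0.61 = 31000 m.

31000 m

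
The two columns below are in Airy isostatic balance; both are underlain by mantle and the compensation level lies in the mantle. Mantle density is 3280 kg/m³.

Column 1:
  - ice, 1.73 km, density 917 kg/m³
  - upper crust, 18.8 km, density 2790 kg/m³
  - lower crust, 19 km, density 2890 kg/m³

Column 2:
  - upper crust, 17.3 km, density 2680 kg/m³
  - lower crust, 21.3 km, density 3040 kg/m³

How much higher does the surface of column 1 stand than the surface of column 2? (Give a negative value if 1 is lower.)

1.59 km

For any compensation level in the mantle, the mantle terms cancel and isostasy reduces to e = (Σt_1 − Σt_2) − (Σ(ρt)_1 − Σ(ρt)_2) / ρ_m.
Σt_1 = 39.53 km; Σt_2 = 38.6 km; Σ(ρt)_1 = 108948.41; Σ(ρt)_2 = 111116 (in km·kg/m³).
e = (39.53 − 38.6) − (108948.41 − 111116) / 3280 = 1.59 km.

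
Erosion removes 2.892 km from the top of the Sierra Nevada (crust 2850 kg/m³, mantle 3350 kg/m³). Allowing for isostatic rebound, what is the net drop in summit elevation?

0.432 km

Rebound u = e ρ_c/ρ_m = 2.892 km × 2850/3350 = 2.46 km.
Net surface drop = e − u = 2.892 km − 2.46 km = e (ρ_m − ρ_c)/ρ_m = 0.432 km.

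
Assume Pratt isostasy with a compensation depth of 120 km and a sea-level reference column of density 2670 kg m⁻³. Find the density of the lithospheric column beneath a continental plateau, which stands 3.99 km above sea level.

Pratt balance: ρ_ref D = ρ (D + h).
ρ = ρ_ref D/(D + h) = 2670 × 120 km/(120 km + 3.99 km) = 2580 kg m⁻³.

2580 kg m⁻³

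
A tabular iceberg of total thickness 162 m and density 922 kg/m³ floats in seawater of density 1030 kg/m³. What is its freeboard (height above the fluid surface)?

17 m

Floating equilibrium: submerged depth d = t ρ_obj/ρ_fluid = 162 m × 922/1030 = 145 m.
Freeboard = t − d = 162 m − 145 m = 17 m.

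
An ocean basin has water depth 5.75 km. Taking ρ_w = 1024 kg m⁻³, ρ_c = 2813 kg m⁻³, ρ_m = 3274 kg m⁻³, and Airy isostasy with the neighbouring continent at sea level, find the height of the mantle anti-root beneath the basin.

22.3 km

Balancing pressure at the compensation depth: replacing crust with seawater at the top is compensated by replacing crust with mantle at the base: d (ρ_c − ρ_w) = a (ρ_m − ρ_c).
a = d (ρ_c − ρ_w)/(ρ_m − ρ_c) = 5.75 km × 1789/461 = 22.3 km.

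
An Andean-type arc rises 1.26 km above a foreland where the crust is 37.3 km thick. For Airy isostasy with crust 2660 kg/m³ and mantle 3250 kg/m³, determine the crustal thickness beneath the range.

44.2 km

Root depth r = h ρ_c / (ρ_m − ρ_c) = 1.26 km × 2660 / 590 = 5.681 km.
Total thickness = T + h + r = 37.3 km + 1.26 km + 5.681 km = 44.2 km.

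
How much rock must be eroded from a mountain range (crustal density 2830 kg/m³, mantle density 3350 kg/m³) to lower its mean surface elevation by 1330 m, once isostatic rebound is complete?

8570 m

Net drop Δ = e − u = e − e ρ_c/ρ_m = e (ρ_m − ρ_c)/ρ_m.
e = Δ ρ_m/(ρ_m − ρ_c) = 1330 m × 3350/520 = 8570 m.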